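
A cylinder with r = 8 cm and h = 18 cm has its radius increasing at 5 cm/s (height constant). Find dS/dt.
340π cm²/s

S = 2πrh + 2πr² (lateral + bases)
dS/dt = (2πh + 4πr)·dr/dt = (2π·18 + 4π·8)·5
= 340π cm²/s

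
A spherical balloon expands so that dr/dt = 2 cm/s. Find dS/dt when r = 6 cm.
96π cm²/s

S = 4πr²
dS/dt = dS/dr · dr/dt = 8πr · 2
At r = 6: dS/dt = 96π cm²/s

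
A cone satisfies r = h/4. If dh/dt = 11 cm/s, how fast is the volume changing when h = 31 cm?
10571π/16 cm³/s

V = (1/3)π(h/4)²h = πh³/48
dV/dt = πh²/16 · 11
At h = 31: dV/dt = 10571π/16 cm³/s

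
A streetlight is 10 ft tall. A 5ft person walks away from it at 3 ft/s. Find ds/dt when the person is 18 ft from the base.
3 ft/s

By similar triangles: 10/(x+s) = 5/s
Solving: s = 5x/5
ds/dt = 5/5 · dx/dt = 1 · 3 = 3 ft/s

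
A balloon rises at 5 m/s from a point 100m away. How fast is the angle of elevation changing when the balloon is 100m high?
0.025 rad/s

tan(θ) = y/100
sec²(θ) · dθ/dt = (1/100) · dy/dt
dθ/dt = cos²(θ)/100 · 5 = 100/(100² + 100²) · 5
dθ/dt = 0.025 rad/s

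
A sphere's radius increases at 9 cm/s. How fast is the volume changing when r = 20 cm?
14400π cm³/s

V = (4/3)πr³
dV/dt = dV/dr · dr/dt = 4πr² · 9
At r = 20: dV/dt = 14400π cm³/s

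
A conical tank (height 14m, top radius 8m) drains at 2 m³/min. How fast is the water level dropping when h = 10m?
49/(800π) ≈ 0.0195 m/min

r/h = 8/14, so r = (4/7)h
V = (1/3)πr²h = (1/3)π((4/7)h)²h = (16/147)πh³
dV/dh = (16/49)πh²
dh/dt = (dV/dt)/(dV/dh) = -2/((16/49)π·10²) = -49/(800π) m/min
The level is dropping at 49/(800π) ≈ 0.0195 m/min.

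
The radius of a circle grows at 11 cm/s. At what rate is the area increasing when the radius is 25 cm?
550π cm²/s

A = πr²
dA/dt = 2πr · dr/dt = 2π(25)(11) = 550π cm²/s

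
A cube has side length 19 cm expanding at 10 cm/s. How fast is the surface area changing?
2280 cm²/s

A = 6s²
dA/dt = 12s · ds/dt = 12·19·10 = 2280 cm²/s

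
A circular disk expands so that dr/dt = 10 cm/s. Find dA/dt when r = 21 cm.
420π cm²/s

A = πr²
dA/dt = 2πr · dr/dt = 2π(21)(10) = 420π cm²/s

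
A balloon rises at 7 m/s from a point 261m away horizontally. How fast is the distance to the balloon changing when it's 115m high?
805√81346/81346 ≈ 2.822 m/s

z² = 261² + y²
z = √(261² + 115²) = √81346
dz/dt = y/z · dy/dt = 115/√81346 · 7 = 805√81346/81346 ≈ 2.822 m/s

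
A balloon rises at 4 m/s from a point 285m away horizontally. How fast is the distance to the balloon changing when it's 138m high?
184√11141/11141 ≈ 1.743 m/s

z² = 285² + y²
z = √(285² + 138²) = 3√11141
dz/dt = y/z · dy/dt = 138/(3√11141) · 4 = 184√11141/11141 ≈ 1.743 m/s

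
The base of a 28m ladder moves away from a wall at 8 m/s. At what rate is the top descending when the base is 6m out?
24√187/187 ≈ 1.755 m/s

x² + y² = 28²
2x·dx/dt + 2y·dy/dt = 0
dy/dt = -x/y · dx/dt = -6/(2√187) · 8 = -24√187/187 m/s
The top is descending at 24√187/187 ≈ 1.755 m/s.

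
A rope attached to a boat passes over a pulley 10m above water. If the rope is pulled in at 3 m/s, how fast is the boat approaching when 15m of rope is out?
9√5/5 ≈ 4.025 m/s

rope² = x² + 10²
x = √(15² - 10²) = 5√5
dx/dt = (rope/x) · d(rope)/dt = (15/(5√5)) · (-3) = -9√5/5 m/s
The boat approaches at 9√5/5 ≈ 4.025 m/s.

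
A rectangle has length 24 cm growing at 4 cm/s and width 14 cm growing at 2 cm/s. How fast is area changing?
104 cm²/s

A = lw
dA/dt = w·dl/dt + l·dw/dt = 14·4 + 24·2 = 104 cm²/s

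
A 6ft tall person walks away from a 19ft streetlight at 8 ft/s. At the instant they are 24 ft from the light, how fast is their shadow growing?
48/13 ft/s

By similar triangles: 19/(x+s) = 6/s
Solving: s = 6x/13
ds/dt = 6/13 · dx/dt = 6/13 · 8 = 48/13 ft/s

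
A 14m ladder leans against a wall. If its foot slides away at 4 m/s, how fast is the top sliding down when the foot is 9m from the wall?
36√115/115 ≈ 3.357 m/s

x² + y² = 14²
2x·dx/dt + 2y·dy/dt = 0
dy/dt = -x/y · dx/dt = -9/√115 · 4 = -36√115/115 m/s
The top is descending at 36√115/115 ≈ 3.357 m/s.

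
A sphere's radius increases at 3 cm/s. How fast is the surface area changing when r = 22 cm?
528π cm²/s

S = 4πr²
dS/dt = dS/dr · dr/dt = 8πr · 3
At r = 22: dS/dt = 528π cm²/s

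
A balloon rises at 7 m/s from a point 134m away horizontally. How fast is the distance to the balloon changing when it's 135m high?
945√36181/36181 ≈ 4.968 m/s

z² = 134² + y²
z = √(134² + 135²) = √36181
dz/dt = y/z · dy/dt = 135/√36181 · 7 = 945√36181/36181 ≈ 4.968 m/s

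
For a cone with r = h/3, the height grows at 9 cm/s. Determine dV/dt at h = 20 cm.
400π cm³/s

V = (1/3)π(h/3)²h = πh³/27
dV/dt = πh²/9 · 9
At h = 20: dV/dt = 400π cm³/s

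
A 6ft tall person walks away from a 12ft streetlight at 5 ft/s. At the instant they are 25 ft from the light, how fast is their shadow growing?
5 ft/s

By similar triangles: 12/(x+s) = 6/s
Solving: s = 6x/6
ds/dt = 6/6 · dx/dt = 1 · 5 = 5 ft/s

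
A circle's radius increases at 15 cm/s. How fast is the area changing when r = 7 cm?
210π cm²/s

A = πr²
dA/dt = 2πr · dr/dt = 2π(7)(15) = 210π cm²/s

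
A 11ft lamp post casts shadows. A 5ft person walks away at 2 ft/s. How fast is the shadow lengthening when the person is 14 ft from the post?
5/3 ft/s

By similar triangles: 11/(x+s) = 5/s
Solving: s = 5x/6
ds/dt = 5/6 · dx/dt = 5/6 · 2 = 5/3 ft/s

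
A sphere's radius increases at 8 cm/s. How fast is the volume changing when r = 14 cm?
6272π cm³/s

V = (4/3)πr³
dV/dt = dV/dr · dr/dt = 4πr² · 8
At r = 14: dV/dt = 6272π cm³/s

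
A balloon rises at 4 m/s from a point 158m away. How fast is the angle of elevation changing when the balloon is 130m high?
0.015097 rad/s

tan(θ) = y/158
sec²(θ) · dθ/dt = (1/158) · dy/dt
dθ/dt = cos²(θ)/158 · 4 = 158/(158² + 130²) · 4
dθ/dt = 0.015097 rad/s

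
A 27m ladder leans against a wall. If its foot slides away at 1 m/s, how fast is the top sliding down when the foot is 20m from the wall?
20√329/329 ≈ 1.103 m/s

x² + y² = 27²
2x·dx/dt + 2y·dy/dt = 0
dy/dt = -x/y · dx/dt = -20/√329 · 1 = -20√329/329 m/s
The top is descending at 20√329/329 ≈ 1.103 m/s.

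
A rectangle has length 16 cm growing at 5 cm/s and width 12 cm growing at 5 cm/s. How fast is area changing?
140 cm²/s

A = lw
dA/dt = w·dl/dt + l·dw/dt = 12·5 + 16·5 = 140 cm²/s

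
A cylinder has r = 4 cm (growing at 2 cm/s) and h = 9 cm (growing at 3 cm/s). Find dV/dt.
192π cm³/s

V = πr²h
dV/dt = 2πrh·dr/dt + πr²·dh/dt
= 2π(4)(9)(2) + π(4)²(3)
= 192π cm³/s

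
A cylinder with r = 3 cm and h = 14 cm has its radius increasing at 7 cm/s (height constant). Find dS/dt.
280π cm²/s

S = 2πrh + 2πr² (lateral + bases)
dS/dt = (2πh + 4πr)·dr/dt = (2π·14 + 4π·3)·7
= 280π cm²/s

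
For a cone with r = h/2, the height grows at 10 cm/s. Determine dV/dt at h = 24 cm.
1440π cm³/s

V = (1/3)π(h/2)²h = πh³/12
dV/dt = πh²/4 · 10
At h = 24: dV/dt = 1440π cm³/s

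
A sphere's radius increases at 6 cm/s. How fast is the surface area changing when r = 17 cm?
816π cm²/s

S = 4πr²
dS/dt = dS/dr · dr/dt = 8πr · 6
At r = 17: dS/dt = 816π cm²/s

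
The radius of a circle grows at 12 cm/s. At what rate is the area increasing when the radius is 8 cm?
192π cm²/s

A = πr²
dA/dt = 2πr · dr/dt = 2π(8)(12) = 192π cm²/s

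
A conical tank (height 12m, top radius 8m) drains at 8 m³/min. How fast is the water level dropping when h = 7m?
18/(49π) ≈ 0.1169 m/min

r/h = 8/12, so r = (2/3)h
V = (1/3)πr²h = (1/3)π((2/3)h)²h = (4/27)πh³
dV/dh = (4/9)πh²
dh/dt = (dV/dt)/(dV/dh) = -8/((4/9)π·7²) = -18/(49π) m/min
The level is dropping at 18/(49π) ≈ 0.1169 m/min.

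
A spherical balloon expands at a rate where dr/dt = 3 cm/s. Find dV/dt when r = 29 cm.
10092π cm³/s

V = (4/3)πr³
dV/dt = dV/dr · dr/dt = 4πr² · 3
At r = 29: dV/dt = 10092π cm³/s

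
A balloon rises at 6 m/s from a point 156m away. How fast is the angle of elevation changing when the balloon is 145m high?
0.020634 rad/s

tan(θ) = y/156
sec²(θ) · dθ/dt = (1/156) · dy/dt
dθ/dt = cos²(θ)/156 · 6 = 156/(156² + 145²) · 6
dθ/dt = 0.020634 rad/s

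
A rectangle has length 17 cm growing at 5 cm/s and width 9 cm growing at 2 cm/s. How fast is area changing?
79 cm²/s

A = lw
dA/dt = w·dl/dt + l·dw/dt = 9·5 + 17·2 = 79 cm²/s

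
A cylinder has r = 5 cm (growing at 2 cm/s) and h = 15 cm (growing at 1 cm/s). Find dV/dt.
325π cm³/s

V = πr²h
dV/dt = 2πrh·dr/dt + πr²·dh/dt
= 2π(5)(15)(2) + π(5)²(1)
= 325π cm³/s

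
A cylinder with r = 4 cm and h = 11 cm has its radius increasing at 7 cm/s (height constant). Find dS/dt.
266π cm²/s

S = 2πrh + 2πr² (lateral + bases)
dS/dt = (2πh + 4πr)·dr/dt = (2π·11 + 4π·4)·7
= 266π cm²/s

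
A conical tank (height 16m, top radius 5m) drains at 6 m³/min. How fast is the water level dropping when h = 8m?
24/(25π) ≈ 0.3056 m/min

r/h = 5/16, so r = (5/16)h
V = (1/3)πr²h = (1/3)π((5/16)h)²h = (25/768)πh³
dV/dh = (25/256)πh²
dh/dt = (dV/dt)/(dV/dh) = -6/((25/256)π·8²) = -24/(25π) m/min
The level is dropping at 24/(25π) ≈ 0.3056 m/min.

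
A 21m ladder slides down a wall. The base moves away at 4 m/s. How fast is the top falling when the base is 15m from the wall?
5√6/3 ≈ 4.082 m/s

x² + y² = 21²
2x·dx/dt + 2y·dy/dt = 0
dy/dt = -x/y · dx/dt = -15/(6√6) · 4 = -5√6/3 m/s
The top is descending at 5√6/3 ≈ 4.082 m/s.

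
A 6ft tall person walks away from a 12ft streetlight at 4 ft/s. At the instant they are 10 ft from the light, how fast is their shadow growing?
4 ft/s

By similar triangles: 12/(x+s) = 6/s
Solving: s = 6x/6
ds/dt = 6/6 · dx/dt = 1 · 4 = 4 ft/s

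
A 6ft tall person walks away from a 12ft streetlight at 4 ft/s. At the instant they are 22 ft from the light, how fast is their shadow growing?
4 ft/s

By similar triangles: 12/(x+s) = 6/s
Solving: s = 6x/6
ds/dt = 6/6 · dx/dt = 1 · 4 = 4 ft/s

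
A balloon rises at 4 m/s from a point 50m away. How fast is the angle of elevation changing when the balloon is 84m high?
0.020929 rad/s

tan(θ) = y/50
sec²(θ) · dθ/dt = (1/50) · dy/dt
dθ/dt = cos²(θ)/50 · 4 = 50/(50² + 84²) · 4
dθ/dt = 0.020929 rad/s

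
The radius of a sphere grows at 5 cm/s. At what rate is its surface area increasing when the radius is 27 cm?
1080π cm²/s

S = 4πr²
dS/dt = dS/dr · dr/dt = 8πr · 5
At r = 27: dS/dt = 1080π cm²/s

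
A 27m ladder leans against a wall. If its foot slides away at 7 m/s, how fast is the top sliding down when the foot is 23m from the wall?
161√2/20 ≈ 11.38 m/s

x² + y² = 27²
2x·dx/dt + 2y·dy/dt = 0
dy/dt = -x/y · dx/dt = -23/(10√2) · 7 = -161√2/20 m/s
The top is descending at 161√2/20 ≈ 11.38 m/s.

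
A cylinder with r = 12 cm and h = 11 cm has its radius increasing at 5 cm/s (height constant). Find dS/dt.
350π cm²/s

S = 2πrh + 2πr² (lateral + bases)
dS/dt = (2πh + 4πr)·dr/dt = (2π·11 + 4π·12)·5
= 350π cm²/s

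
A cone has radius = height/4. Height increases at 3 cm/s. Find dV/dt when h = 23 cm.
1587π/16 cm³/s

V = (1/3)π(h/4)²h = πh³/48
dV/dt = πh²/16 · 3
At h = 23: dV/dt = 1587π/16 cm³/s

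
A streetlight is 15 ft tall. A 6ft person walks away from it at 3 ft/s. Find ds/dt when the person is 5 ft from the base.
2 ft/s

By similar triangles: 15/(x+s) = 6/s
Solving: s = 6x/9
ds/dt = 6/9 · dx/dt = 2/3 · 3 = 2 ft/s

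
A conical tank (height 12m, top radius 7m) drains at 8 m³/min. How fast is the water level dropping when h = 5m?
1152/(1225π) ≈ 0.2993 m/min

r/h = 7/12, so r = (7/12)h
V = (1/3)πr²h = (1/3)π((7/12)h)²h = (49/432)πh³
dV/dh = (49/144)πh²
dh/dt = (dV/dt)/(dV/dh) = -8/((49/144)π·5²) = -1152/(1225π) m/min
The level is dropping at 1152/(1225π) ≈ 0.2993 m/min.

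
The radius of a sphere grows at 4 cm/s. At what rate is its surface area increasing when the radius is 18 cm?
576π cm²/s

S = 4πr²
dS/dt = dS/dr · dr/dt = 8πr · 4
At r = 18: dS/dt = 576π cm²/s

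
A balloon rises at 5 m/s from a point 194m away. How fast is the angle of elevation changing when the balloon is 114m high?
0.019158 rad/s

tan(θ) = y/194
sec²(θ) · dθ/dt = (1/194) · dy/dt
dθ/dt = cos²(θ)/194 · 5 = 194/(194² + 114²) · 5
dθ/dt = 0.019158 rad/s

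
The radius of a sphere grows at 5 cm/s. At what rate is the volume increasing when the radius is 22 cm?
9680π cm³/s

V = (4/3)πr³
dV/dt = dV/dr · dr/dt = 4πr² · 5
At r = 22: dV/dt = 9680π cm³/s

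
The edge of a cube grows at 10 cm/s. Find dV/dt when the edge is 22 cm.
14520 cm³/s

V = s³
dV/dt = 3s² · ds/dt = 3·22²·10 = 14520 cm³/s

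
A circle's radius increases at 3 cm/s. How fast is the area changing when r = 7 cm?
42π cm²/s

A = πr²
dA/dt = 2πr · dr/dt = 2π(7)(3) = 42π cm²/s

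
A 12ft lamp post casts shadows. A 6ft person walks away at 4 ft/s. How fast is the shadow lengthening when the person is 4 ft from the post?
4 ft/s

By similar triangles: 12/(x+s) = 6/s
Solving: s = 6x/6
ds/dt = 6/6 · dx/dt = 1 · 4 = 4 ft/s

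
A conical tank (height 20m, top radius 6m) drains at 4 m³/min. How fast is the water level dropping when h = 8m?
25/(36π) ≈ 0.221 m/min

r/h = 6/20, so r = (3/10)h
V = (1/3)πr²h = (1/3)π((3/10)h)²h = (3/100)πh³
dV/dh = (9/100)πh²
dh/dt = (dV/dt)/(dV/dh) = -4/((9/100)π·8²) = -25/(36π) m/min
The level is dropping at 25/(36π) ≈ 0.221 m/min.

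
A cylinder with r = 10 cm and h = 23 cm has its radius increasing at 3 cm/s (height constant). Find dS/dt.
258π cm²/s

S = 2πrh + 2πr² (lateral + bases)
dS/dt = (2πh + 4πr)·dr/dt = (2π·23 + 4π·10)·3
= 258π cm²/s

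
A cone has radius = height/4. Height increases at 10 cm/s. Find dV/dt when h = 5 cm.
125π/8 cm³/s

V = (1/3)π(h/4)²h = πh³/48
dV/dt = πh²/16 · 10
At h = 5: dV/dt = 125π/8 cm³/s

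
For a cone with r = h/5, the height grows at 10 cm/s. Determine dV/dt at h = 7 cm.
98π/5 cm³/s

V = (1/3)π(h/5)²h = πh³/75
dV/dt = πh²/25 · 10
At h = 7: dV/dt = 98π/5 cm³/s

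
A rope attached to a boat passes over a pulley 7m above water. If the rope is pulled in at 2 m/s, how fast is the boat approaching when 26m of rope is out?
52√627/627 ≈ 2.077 m/s

rope² = x² + 7²
x = √(26² - 7²) = √627
dx/dt = (rope/x) · d(rope)/dt = (26/√627) · (-2) = -52√627/627 m/s
The boat approaches at 52√627/627 ≈ 2.077 m/s.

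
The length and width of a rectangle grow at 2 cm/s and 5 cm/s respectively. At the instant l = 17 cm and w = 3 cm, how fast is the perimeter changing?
14 cm/s

P = 2(l + w)
dP/dt = 2(dl/dt + dw/dt) = 2(2 + 5) = 14 cm/s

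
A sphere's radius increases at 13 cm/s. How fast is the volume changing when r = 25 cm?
32500π cm³/s

V = (4/3)πr³
dV/dt = dV/dr · dr/dt = 4πr² · 13
At r = 25: dV/dt = 32500π cm³/s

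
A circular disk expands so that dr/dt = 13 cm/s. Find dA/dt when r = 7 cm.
182π cm²/s

A = πr²
dA/dt = 2πr · dr/dt = 2π(7)(13) = 182π cm²/s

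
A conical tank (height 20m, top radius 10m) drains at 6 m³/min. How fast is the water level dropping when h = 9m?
8/(27π) ≈ 0.09431 m/min

r/h = 10/20, so r = (1/2)h
V = (1/3)πr²h = (1/3)π((1/2)h)²h = (1/12)πh³
dV/dh = (1/4)πh²
dh/dt = (dV/dt)/(dV/dh) = -6/((1/4)π·9²) = -8/(27π) m/min
The level is dropping at 8/(27π) ≈ 0.09431 m/min.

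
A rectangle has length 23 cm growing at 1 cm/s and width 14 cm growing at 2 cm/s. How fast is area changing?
60 cm²/s

A = lw
dA/dt = w·dl/dt + l·dw/dt = 14·1 + 23·2 = 60 cm²/s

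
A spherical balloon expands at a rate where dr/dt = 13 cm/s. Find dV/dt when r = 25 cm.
32500π cm³/s

V = (4/3)πr³
dV/dt = dV/dr · dr/dt = 4πr² · 13
At r = 25: dV/dt = 32500π cm³/s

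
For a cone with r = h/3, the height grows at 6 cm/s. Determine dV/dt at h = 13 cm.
338π/3 cm³/s

V = (1/3)π(h/3)²h = πh³/27
dV/dt = πh²/9 · 6
At h = 13: dV/dt = 338π/3 cm³/s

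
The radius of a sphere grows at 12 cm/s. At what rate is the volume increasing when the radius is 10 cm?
4800π cm³/s

V = (4/3)πr³
dV/dt = dV/dr · dr/dt = 4πr² · 12
At r = 10: dV/dt = 4800π cm³/s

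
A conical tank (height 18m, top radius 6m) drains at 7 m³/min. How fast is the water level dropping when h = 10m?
63/(100π) ≈ 0.2005 m/min

r/h = 6/18, so r = (1/3)h
V = (1/3)πr²h = (1/3)π((1/3)h)²h = (1/27)πh³
dV/dh = (1/9)πh²
dh/dt = (dV/dt)/(dV/dh) = -7/((1/9)π·10²) = -63/(100π) m/min
The level is dropping at 63/(100π) ≈ 0.2005 m/min.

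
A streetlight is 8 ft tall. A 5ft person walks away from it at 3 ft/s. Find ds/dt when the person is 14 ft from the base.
5 ft/s

By similar triangles: 8/(x+s) = 5/s
Solving: s = 5x/3
ds/dt = 5/3 · dx/dt = 5/3 · 3 = 5 ft/s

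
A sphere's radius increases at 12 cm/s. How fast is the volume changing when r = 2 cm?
192π cm³/s

V = (4/3)πr³
dV/dt = dV/dr · dr/dt = 4πr² · 12
At r = 2: dV/dt = 192π cm³/s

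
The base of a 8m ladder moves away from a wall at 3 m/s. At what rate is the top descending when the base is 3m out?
9√55/55 ≈ 1.214 m/s

x² + y² = 8²
2x·dx/dt + 2y·dy/dt = 0
dy/dt = -x/y · dx/dt = -3/√55 · 3 = -9√55/55 m/s
The top is descending at 9√55/55 ≈ 1.214 m/s.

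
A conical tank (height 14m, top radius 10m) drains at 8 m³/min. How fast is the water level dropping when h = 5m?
392/(625π) ≈ 0.1996 m/min

r/h = 10/14, so r = (5/7)h
V = (1/3)πr²h = (1/3)π((5/7)h)²h = (25/147)πh³
dV/dh = (25/49)πh²
dh/dt = (dV/dt)/(dV/dh) = -8/((25/49)π·5²) = -392/(625π) m/min
The level is dropping at 392/(625π) ≈ 0.1996 m/min.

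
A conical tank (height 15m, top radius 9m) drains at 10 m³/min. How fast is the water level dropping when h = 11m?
250/(1089π) ≈ 0.07307 m/min

r/h = 9/15, so r = (3/5)h
V = (1/3)πr²h = (1/3)π((3/5)h)²h = (3/25)πh³
dV/dh = (9/25)πh²
dh/dt = (dV/dt)/(dV/dh) = -10/((9/25)π·11²) = -250/(1089π) m/min
The level is dropping at 250/(1089π) ≈ 0.07307 m/min.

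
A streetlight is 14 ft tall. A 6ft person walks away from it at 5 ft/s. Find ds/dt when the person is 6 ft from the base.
15/4 ft/s

By similar triangles: 14/(x+s) = 6/s
Solving: s = 6x/8
ds/dt = 6/8 · dx/dt = 3/4 · 5 = 15/4 ft/s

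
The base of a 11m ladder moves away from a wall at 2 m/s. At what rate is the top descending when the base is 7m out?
7√2/6 ≈ 1.65 m/s

x² + y² = 11²
2x·dx/dt + 2y·dy/dt = 0
dy/dt = -x/y · dx/dt = -7/(6√2) · 2 = -7√2/6 m/s
The top is descending at 7√2/6 ≈ 1.65 m/s.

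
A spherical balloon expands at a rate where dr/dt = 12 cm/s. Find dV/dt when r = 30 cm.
43200π cm³/s

V = (4/3)πr³
dV/dt = dV/dr · dr/dt = 4πr² · 12
At r = 30: dV/dt = 43200π cm³/s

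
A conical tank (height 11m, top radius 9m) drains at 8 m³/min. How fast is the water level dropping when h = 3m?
968/(729π) ≈ 0.4227 m/min

r/h = 9/11, so r = (9/11)h
V = (1/3)πr²h = (1/3)π((9/11)h)²h = (27/121)πh³
dV/dh = (81/121)πh²
dh/dt = (dV/dt)/(dV/dh) = -8/((81/121)π·3²) = -968/(729π) m/min
The level is dropping at 968/(729π) ≈ 0.4227 m/min.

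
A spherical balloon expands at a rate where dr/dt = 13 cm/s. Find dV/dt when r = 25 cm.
32500π cm³/s

V = (4/3)πr³
dV/dt = dV/dr · dr/dt = 4πr² · 13
At r = 25: dV/dt = 32500π cm³/s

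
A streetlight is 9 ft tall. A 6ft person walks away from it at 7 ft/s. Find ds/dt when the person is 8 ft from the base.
14 ft/s

By similar triangles: 9/(x+s) = 6/s
Solving: s = 6x/3
ds/dt = 6/3 · dx/dt = 2 · 7 = 14 ft/s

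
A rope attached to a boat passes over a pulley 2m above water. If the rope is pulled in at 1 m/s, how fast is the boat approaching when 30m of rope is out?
15√14/56 ≈ 1.002 m/s

rope² = x² + 2²
x = √(30² - 2²) = 8√14
dx/dt = (rope/x) · d(rope)/dt = (30/(8√14)) · (-1) = -15√14/56 m/s
The boat approaches at 15√14/56 ≈ 1.002 m/s.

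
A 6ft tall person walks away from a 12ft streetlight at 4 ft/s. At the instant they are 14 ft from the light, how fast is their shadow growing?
4 ft/s

By similar triangles: 12/(x+s) = 6/s
Solving: s = 6x/6
ds/dt = 6/6 · dx/dt = 1 · 4 = 4 ft/s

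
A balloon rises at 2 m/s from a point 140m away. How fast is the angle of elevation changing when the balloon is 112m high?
0.008711 rad/s

tan(θ) = y/140
sec²(θ) · dθ/dt = (1/140) · dy/dt
dθ/dt = cos²(θ)/140 · 2 = 140/(140² + 112²) · 2
dθ/dt = 0.008711 rad/s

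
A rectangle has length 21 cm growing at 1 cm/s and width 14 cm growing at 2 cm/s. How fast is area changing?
56 cm²/s

A = lw
dA/dt = w·dl/dt + l·dw/dt = 14·1 + 21·2 = 56 cm²/s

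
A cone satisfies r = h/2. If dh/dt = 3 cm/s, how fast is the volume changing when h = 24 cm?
432π cm³/s

V = (1/3)π(h/2)²h = πh³/12
dV/dt = πh²/4 · 3
At h = 24: dV/dt = 432π cm³/s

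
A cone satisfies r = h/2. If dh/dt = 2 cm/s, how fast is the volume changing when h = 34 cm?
578π cm³/s

V = (1/3)π(h/2)²h = πh³/12
dV/dt = πh²/4 · 2
At h = 34: dV/dt = 578π cm³/s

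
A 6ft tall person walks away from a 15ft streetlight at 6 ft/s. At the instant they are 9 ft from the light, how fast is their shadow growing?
4 ft/s

By similar triangles: 15/(x+s) = 6/s
Solving: s = 6x/9
ds/dt = 6/9 · dx/dt = 2/3 · 6 = 4 ft/s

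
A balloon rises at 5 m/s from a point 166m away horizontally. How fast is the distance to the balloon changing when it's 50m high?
125√26/442 ≈ 1.442 m/s

z² = 166² + y²
z = √(166² + 50²) = 34√26
dz/dt = y/z · dy/dt = 50/(34√26) · 5 = 125√26/442 ≈ 1.442 m/s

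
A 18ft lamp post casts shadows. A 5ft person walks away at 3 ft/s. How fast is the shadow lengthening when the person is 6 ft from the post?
15/13 ft/s

By similar triangles: 18/(x+s) = 5/s
Solving: s = 5x/13
ds/dt = 5/13 · dx/dt = 5/13 · 3 = 15/13 ft/s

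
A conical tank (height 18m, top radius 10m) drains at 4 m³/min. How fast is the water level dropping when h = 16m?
81/(1600π) ≈ 0.01611 m/min

r/h = 10/18, so r = (5/9)h
V = (1/3)πr²h = (1/3)π((5/9)h)²h = (25/243)πh³
dV/dh = (25/81)πh²
dh/dt = (dV/dt)/(dV/dh) = -4/((25/81)π·16²) = -81/(1600π) m/min
The level is dropping at 81/(1600π) ≈ 0.01611 m/min.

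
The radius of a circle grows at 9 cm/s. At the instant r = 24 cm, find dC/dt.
18π cm/s

C = 2πr
dC/dt = 2π · dr/dt = 2π · 9 = 18π cm/s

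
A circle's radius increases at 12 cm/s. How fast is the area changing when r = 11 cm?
264π cm²/s

A = πr²
dA/dt = 2πr · dr/dt = 2π(11)(12) = 264π cm²/s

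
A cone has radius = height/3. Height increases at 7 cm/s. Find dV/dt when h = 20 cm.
2800π/9 cm³/s

V = (1/3)π(h/3)²h = πh³/27
dV/dt = πh²/9 · 7
At h = 20: dV/dt = 2800π/9 cm³/s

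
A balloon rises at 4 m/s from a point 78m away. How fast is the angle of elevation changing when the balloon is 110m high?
0.017158 rad/s

tan(θ) = y/78
sec²(θ) · dθ/dt = (1/78) · dy/dt
dθ/dt = cos²(θ)/78 · 4 = 78/(78² + 110²) · 4
dθ/dt = 0.017158 rad/s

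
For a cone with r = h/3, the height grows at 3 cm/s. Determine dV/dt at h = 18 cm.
108π cm³/s

V = (1/3)π(h/3)²h = πh³/27
dV/dt = πh²/9 · 3
At h = 18: dV/dt = 108π cm³/s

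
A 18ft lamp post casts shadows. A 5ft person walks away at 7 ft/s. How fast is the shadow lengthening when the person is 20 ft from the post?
35/13 ft/s

By similar triangles: 18/(x+s) = 5/s
Solving: s = 5x/13
ds/dt = 5/13 · dx/dt = 5/13 · 7 = 35/13 ft/s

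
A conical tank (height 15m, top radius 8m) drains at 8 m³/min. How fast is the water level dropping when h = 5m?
9/(8π) ≈ 0.3581 m/min

r/h = 8/15, so r = (8/15)h
V = (1/3)πr²h = (1/3)π((8/15)h)²h = (64/675)πh³
dV/dh = (64/225)πh²
dh/dt = (dV/dt)/(dV/dh) = -8/((64/225)π·5²) = -9/(8π) m/min
The level is dropping at 9/(8π) ≈ 0.3581 m/min.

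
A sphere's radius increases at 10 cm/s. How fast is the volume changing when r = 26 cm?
27040π cm³/s

V = (4/3)πr³
dV/dt = dV/dr · dr/dt = 4πr² · 10
At r = 26: dV/dt = 27040π cm³/s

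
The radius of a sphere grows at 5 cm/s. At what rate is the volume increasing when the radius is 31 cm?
19220π cm³/s

V = (4/3)πr³
dV/dt = dV/dr · dr/dt = 4πr² · 5
At r = 31: dV/dt = 19220π cm³/s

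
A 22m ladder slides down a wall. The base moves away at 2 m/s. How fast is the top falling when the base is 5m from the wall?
10√51/153 ≈ 0.4668 m/s

x² + y² = 22²
2x·dx/dt + 2y·dy/dt = 0
dy/dt = -x/y · dx/dt = -5/(3√51) · 2 = -10√51/153 m/s
The top is descending at 10√51/153 ≈ 0.4668 m/s.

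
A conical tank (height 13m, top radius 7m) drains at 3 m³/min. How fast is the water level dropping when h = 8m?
507/(3136π) ≈ 0.05146 m/min

r/h = 7/13, so r = (7/13)h
V = (1/3)πr²h = (1/3)π((7/13)h)²h = (49/507)πh³
dV/dh = (49/169)πh²
dh/dt = (dV/dt)/(dV/dh) = -3/((49/169)π·8²) = -507/(3136π) m/min
The level is dropping at 507/(3136π) ≈ 0.05146 m/min.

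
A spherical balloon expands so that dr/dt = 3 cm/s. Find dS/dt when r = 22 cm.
528π cm²/s

S = 4πr²
dS/dt = dS/dr · dr/dt = 8πr · 3
At r = 22: dS/dt = 528π cm²/s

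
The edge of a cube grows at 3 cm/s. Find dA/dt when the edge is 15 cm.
540 cm²/s

A = 6s²
dA/dt = 12s · ds/dt = 12·15·3 = 540 cm²/s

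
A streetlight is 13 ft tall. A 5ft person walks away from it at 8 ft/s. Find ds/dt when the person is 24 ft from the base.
5 ft/s

By similar triangles: 13/(x+s) = 5/s
Solving: s = 5x/8
ds/dt = 5/8 · dx/dt = 5/8 · 8 = 5 ft/s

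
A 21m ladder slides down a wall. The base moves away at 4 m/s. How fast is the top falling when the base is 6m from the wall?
8√5/15 ≈ 1.193 m/s

x² + y² = 21²
2x·dx/dt + 2y·dy/dt = 0
dy/dt = -x/y · dx/dt = -6/(9√5) · 4 = -8√5/15 m/s
The top is descending at 8√5/15 ≈ 1.193 m/s.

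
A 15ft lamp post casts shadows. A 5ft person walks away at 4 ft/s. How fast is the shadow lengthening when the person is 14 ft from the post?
2 ft/s

By similar triangles: 15/(x+s) = 5/s
Solving: s = 5x/10
ds/dt = 5/10 · dx/dt = 1/2 · 4 = 2 ft/s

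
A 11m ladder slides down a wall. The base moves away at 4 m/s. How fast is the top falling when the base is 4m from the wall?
16√105/105 ≈ 1.561 m/s

x² + y² = 11²
2x·dx/dt + 2y·dy/dt = 0
dy/dt = -x/y · dx/dt = -4/√105 · 4 = -16√105/105 m/s
The top is descending at 16√105/105 ≈ 1.561 m/s.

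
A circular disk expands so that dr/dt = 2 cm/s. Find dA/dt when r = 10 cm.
40π cm²/s

A = πr²
dA/dt = 2πr · dr/dt = 2π(10)(2) = 40π cm²/s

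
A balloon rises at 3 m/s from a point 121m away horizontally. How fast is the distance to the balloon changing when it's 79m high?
237√20882/20882 ≈ 1.64 m/s

z² = 121² + y²
z = √(121² + 79²) = √20882
dz/dt = y/z · dy/dt = 79/√20882 · 3 = 237√20882/20882 ≈ 1.64 m/s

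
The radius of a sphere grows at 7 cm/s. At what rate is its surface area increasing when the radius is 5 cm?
280π cm²/s

S = 4πr²
dS/dt = dS/dr · dr/dt = 8πr · 7
At r = 5: dS/dt = 280π cm²/s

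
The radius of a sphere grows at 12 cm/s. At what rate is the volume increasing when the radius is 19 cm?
17328π cm³/s

V = (4/3)πr³
dV/dt = dV/dr · dr/dt = 4πr² · 12
At r = 19: dV/dt = 17328π cm³/s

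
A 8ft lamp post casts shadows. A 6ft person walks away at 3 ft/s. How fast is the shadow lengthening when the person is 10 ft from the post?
9 ft/s

By similar triangles: 8/(x+s) = 6/s
Solving: s = 6x/2
ds/dt = 6/2 · dx/dt = 3 · 3 = 9 ft/s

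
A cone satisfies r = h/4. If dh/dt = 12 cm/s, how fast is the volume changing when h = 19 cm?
1083π/4 cm³/s

V = (1/3)π(h/4)²h = πh³/48
dV/dt = πh²/16 · 12
At h = 19: dV/dt = 1083π/4 cm³/s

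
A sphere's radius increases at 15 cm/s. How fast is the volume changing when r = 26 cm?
40560π cm³/s

V = (4/3)πr³
dV/dt = dV/dr · dr/dt = 4πr² · 15
At r = 26: dV/dt = 40560π cm³/s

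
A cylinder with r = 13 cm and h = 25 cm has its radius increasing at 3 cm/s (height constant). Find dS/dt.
306π cm²/s

S = 2πrh + 2πr² (lateral + bases)
dS/dt = (2πh + 4πr)·dr/dt = (2π·25 + 4π·13)·3
= 306π cm²/s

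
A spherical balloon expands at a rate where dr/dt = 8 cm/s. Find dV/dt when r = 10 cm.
3200π cm³/s

V = (4/3)πr³
dV/dt = dV/dr · dr/dt = 4πr² · 8
At r = 10: dV/dt = 3200π cm³/s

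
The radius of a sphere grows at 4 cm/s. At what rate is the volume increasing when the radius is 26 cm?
10816π cm³/s

V = (4/3)πr³
dV/dt = dV/dr · dr/dt = 4πr² · 4
At r = 26: dV/dt = 10816π cm³/s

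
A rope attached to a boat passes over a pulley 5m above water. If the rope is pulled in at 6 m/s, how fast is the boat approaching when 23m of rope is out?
23√14/14 ≈ 6.147 m/s

rope² = x² + 5²
x = √(23² - 5²) = 6√14
dx/dt = (rope/x) · d(rope)/dt = (23/(6√14)) · (-6) = -23√14/14 m/s
The boat approaches at 23√14/14 ≈ 6.147 m/s.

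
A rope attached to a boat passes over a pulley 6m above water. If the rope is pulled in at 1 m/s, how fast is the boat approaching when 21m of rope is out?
7√5/15 ≈ 1.043 m/s

rope² = x² + 6²
x = √(21² - 6²) = 9√5
dx/dt = (rope/x) · d(rope)/dt = (21/(9√5)) · (-1) = -7√5/15 m/s
The boat approaches at 7√5/15 ≈ 1.043 m/s.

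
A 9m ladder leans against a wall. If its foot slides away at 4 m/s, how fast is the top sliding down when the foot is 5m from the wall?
5√14/7 ≈ 2.673 m/s

x² + y² = 9²
2x·dx/dt + 2y·dy/dt = 0
dy/dt = -x/y · dx/dt = -5/(2√14) · 4 = -5√14/7 m/s
The top is descending at 5√14/7 ≈ 2.673 m/s.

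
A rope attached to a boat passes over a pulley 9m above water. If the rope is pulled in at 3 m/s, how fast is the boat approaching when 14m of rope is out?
42√115/115 ≈ 3.917 m/s

rope² = x² + 9²
x = √(14² - 9²) = √115
dx/dt = (rope/x) · d(rope)/dt = (14/√115) · (-3) = -42√115/115 m/s
The boat approaches at 42√115/115 ≈ 3.917 m/s.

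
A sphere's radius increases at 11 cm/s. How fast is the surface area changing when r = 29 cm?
2552π cm²/s

S = 4πr²
dS/dt = dS/dr · dr/dt = 8πr · 11
At r = 29: dS/dt = 2552π cm²/s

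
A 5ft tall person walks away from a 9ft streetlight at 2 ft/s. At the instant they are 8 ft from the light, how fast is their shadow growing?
5/2 ft/s

By similar triangles: 9/(x+s) = 5/s
Solving: s = 5x/4
ds/dt = 5/4 · dx/dt = 5/4 · 2 = 5/2 ft/s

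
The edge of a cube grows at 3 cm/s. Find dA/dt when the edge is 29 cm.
1044 cm²/s

A = 6s²
dA/dt = 12s · ds/dt = 12·29·3 = 1044 cm²/s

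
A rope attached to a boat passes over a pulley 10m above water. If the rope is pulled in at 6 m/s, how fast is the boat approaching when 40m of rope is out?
8√15/5 ≈ 6.197 m/s

rope² = x² + 10²
x = √(40² - 10²) = 10√15
dx/dt = (rope/x) · d(rope)/dt = (40/(10√15)) · (-6) = -8√15/5 m/s
The boat approaches at 8√15/5 ≈ 6.197 m/s.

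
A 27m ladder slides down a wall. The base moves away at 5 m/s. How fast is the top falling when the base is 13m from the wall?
13√35/28 ≈ 2.747 m/s

x² + y² = 27²
2x·dx/dt + 2y·dy/dt = 0
dy/dt = -x/y · dx/dt = -13/(4√35) · 5 = -13√35/28 m/s
The top is descending at 13√35/28 ≈ 2.747 m/s.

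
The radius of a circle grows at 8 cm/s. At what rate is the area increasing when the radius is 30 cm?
480π cm²/s

A = πr²
dA/dt = 2πr · dr/dt = 2π(30)(8) = 480π cm²/s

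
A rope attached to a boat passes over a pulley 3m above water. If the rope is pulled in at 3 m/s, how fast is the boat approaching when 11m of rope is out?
33√7/28 ≈ 3.118 m/s

rope² = x² + 3²
x = √(11² - 3²) = 4√7
dx/dt = (rope/x) · d(rope)/dt = (11/(4√7)) · (-3) = -33√7/28 m/s
The boat approaches at 33√7/28 ≈ 3.118 m/s.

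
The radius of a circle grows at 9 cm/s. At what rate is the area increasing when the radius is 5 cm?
90π cm²/s

A = πr²
dA/dt = 2πr · dr/dt = 2π(5)(9) = 90π cm²/s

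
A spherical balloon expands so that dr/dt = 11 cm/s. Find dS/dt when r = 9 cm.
792π cm²/s

S = 4πr²
dS/dt = dS/dr · dr/dt = 8πr · 11
At r = 9: dS/dt = 792π cm²/s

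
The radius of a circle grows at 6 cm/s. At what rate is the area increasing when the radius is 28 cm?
336π cm²/s

A = πr²
dA/dt = 2πr · dr/dt = 2π(28)(6) = 336π cm²/s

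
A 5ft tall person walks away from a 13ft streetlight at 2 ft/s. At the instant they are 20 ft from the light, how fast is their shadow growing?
5/4 ft/s

By similar triangles: 13/(x+s) = 5/s
Solving: s = 5x/8
ds/dt = 5/8 · dx/dt = 5/8 · 2 = 5/4 ft/s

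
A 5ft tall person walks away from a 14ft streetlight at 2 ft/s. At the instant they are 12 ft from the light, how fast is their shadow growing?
10/9 ft/s

By similar triangles: 14/(x+s) = 5/s
Solving: s = 5x/9
ds/dt = 5/9 · dx/dt = 5/9 · 2 = 10/9 ft/s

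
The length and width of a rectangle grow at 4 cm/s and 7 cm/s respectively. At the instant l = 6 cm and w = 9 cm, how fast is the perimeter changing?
22 cm/s

P = 2(l + w)
dP/dt = 2(dl/dt + dw/dt) = 2(4 + 7) = 22 cm/s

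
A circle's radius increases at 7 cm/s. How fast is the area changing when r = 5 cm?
70π cm²/s

A = πr²
dA/dt = 2πr · dr/dt = 2π(5)(7) = 70π cm²/s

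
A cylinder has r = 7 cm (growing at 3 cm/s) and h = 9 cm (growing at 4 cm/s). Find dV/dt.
574π cm³/s

V = πr²h
dV/dt = 2πrh·dr/dt + πr²·dh/dt
= 2π(7)(9)(3) + π(7)²(4)
= 574π cm³/s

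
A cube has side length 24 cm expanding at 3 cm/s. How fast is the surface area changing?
864 cm²/s

A = 6s²
dA/dt = 12s · ds/dt = 12·24·3 = 864 cm²/s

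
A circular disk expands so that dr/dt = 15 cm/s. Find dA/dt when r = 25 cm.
750π cm²/s

A = πr²
dA/dt = 2πr · dr/dt = 2π(25)(15) = 750π cm²/s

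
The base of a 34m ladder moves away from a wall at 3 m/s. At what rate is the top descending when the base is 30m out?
45/8 = 5.625 m/s

x² + y² = 34²
2x·dx/dt + 2y·dy/dt = 0
dy/dt = -x/y · dx/dt = -30/16 · 3 = -45/8 m/s
The top is descending at 45/8 = 5.625 m/s.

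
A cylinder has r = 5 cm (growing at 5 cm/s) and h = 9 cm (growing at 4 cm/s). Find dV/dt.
550π cm³/s

V = πr²h
dV/dt = 2πrh·dr/dt + πr²·dh/dt
= 2π(5)(9)(5) + π(5)²(4)
= 550π cm³/s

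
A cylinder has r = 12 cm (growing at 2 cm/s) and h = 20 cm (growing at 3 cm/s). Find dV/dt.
1392π cm³/s

V = πr²h
dV/dt = 2πrh·dr/dt + πr²·dh/dt
= 2π(12)(20)(2) + π(12)²(3)
= 1392π cm³/s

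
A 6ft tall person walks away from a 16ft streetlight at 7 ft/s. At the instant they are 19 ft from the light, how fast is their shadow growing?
21/5 ft/s

By similar triangles: 16/(x+s) = 6/s
Solving: s = 6x/10
ds/dt = 6/10 · dx/dt = 3/5 · 7 = 21/5 ft/s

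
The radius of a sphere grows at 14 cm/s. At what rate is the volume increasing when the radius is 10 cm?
5600π cm³/s

V = (4/3)πr³
dV/dt = dV/dr · dr/dt = 4πr² · 14
At r = 10: dV/dt = 5600π cm³/s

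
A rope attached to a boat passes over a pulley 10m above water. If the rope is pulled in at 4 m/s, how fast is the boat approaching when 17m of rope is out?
68√21/63 ≈ 4.946 m/s

rope² = x² + 10²
x = √(17² - 10²) = 3√21
dx/dt = (rope/x) · d(rope)/dt = (17/(3√21)) · (-4) = -68√21/63 m/s
The boat approaches at 68√21/63 ≈ 4.946 m/s.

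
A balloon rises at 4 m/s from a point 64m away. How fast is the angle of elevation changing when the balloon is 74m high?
0.026745 rad/s

tan(θ) = y/64
sec²(θ) · dθ/dt = (1/64) · dy/dt
dθ/dt = cos²(θ)/64 · 4 = 64/(64² + 74²) · 4
dθ/dt = 0.026745 rad/s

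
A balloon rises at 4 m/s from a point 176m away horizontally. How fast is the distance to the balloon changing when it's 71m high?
284√36017/36017 ≈ 1.496 m/s

z² = 176² + y²
z = √(176² + 71²) = √36017
dz/dt = y/z · dy/dt = 71/√36017 · 4 = 284√36017/36017 ≈ 1.496 m/s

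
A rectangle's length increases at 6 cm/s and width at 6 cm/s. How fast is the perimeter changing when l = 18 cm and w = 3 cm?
24 cm/s

P = 2(l + w)
dP/dt = 2(dl/dt + dw/dt) = 2(6 + 6) = 24 cm/s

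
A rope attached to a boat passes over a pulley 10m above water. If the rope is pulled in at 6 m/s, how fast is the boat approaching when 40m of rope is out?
8√15/5 ≈ 6.197 m/s

rope² = x² + 10²
x = √(40² - 10²) = 10√15
dx/dt = (rope/x) · d(rope)/dt = (40/(10√15)) · (-6) = -8√15/5 m/s
The boat approaches at 8√15/5 ≈ 6.197 m/s.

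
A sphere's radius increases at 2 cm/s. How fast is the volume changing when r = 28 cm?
6272π cm³/s

V = (4/3)πr³
dV/dt = dV/dr · dr/dt = 4πr² · 2
At r = 28: dV/dt = 6272π cm³/s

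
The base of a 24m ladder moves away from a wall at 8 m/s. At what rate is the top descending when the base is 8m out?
2√2 ≈ 2.828 m/s

x² + y² = 24²
2x·dx/dt + 2y·dy/dt = 0
dy/dt = -x/y · dx/dt = -8/(16√2) · 8 = -2√2 m/s
The top is descending at 2√2 ≈ 2.828 m/s.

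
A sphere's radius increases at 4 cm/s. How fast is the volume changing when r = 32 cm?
16384π cm³/s

V = (4/3)πr³
dV/dt = dV/dr · dr/dt = 4πr² · 4
At r = 32: dV/dt = 16384π cm³/s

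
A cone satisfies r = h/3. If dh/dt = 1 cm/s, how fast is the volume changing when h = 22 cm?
484π/9 cm³/s

V = (1/3)π(h/3)²h = πh³/27
dV/dt = πh²/9 · 1
At h = 22: dV/dt = 484π/9 cm³/s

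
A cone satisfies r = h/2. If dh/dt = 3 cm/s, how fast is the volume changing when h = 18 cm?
243π cm³/s

V = (1/3)π(h/2)²h = πh³/12
dV/dt = πh²/4 · 3
At h = 18: dV/dt = 243π cm³/s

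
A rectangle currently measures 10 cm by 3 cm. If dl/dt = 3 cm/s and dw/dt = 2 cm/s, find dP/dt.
10 cm/s

P = 2(l + w)
dP/dt = 2(dl/dt + dw/dt) = 2(3 + 2) = 10 cm/s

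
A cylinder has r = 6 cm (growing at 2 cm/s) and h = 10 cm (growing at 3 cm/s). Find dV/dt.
348π cm³/s

V = πr²h
dV/dt = 2πrh·dr/dt + πr²·dh/dt
= 2π(6)(10)(2) + π(6)²(3)
= 348π cm³/s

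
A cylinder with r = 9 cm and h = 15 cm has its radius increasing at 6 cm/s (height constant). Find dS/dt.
396π cm²/s

S = 2πrh + 2πr² (lateral + bases)
dS/dt = (2πh + 4πr)·dr/dt = (2π·15 + 4π·9)·6
= 396π cm²/s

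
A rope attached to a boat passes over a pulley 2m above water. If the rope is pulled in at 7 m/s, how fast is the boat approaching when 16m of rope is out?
8√7/3 ≈ 7.055 m/s

rope² = x² + 2²
x = √(16² - 2²) = 6√7
dx/dt = (rope/x) · d(rope)/dt = (16/(6√7)) · (-7) = -8√7/3 m/s
The boat approaches at 8√7/3 ≈ 7.055 m/s.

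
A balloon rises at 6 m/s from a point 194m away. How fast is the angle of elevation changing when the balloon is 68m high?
0.027544 rad/s

tan(θ) = y/194
sec²(θ) · dθ/dt = (1/194) · dy/dt
dθ/dt = cos²(θ)/194 · 6 = 194/(194² + 68²) · 6
dθ/dt = 0.027544 rad/s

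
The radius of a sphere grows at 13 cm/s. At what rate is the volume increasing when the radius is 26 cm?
35152π cm³/s

V = (4/3)πr³
dV/dt = dV/dr · dr/dt = 4πr² · 13
At r = 26: dV/dt = 35152π cm³/s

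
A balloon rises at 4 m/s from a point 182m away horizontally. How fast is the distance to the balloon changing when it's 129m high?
516√49765/49765 ≈ 2.313 m/s

z² = 182² + y²
z = √(182² + 129²) = √49765
dz/dt = y/z · dy/dt = 129/√49765 · 4 = 516√49765/49765 ≈ 2.313 m/s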